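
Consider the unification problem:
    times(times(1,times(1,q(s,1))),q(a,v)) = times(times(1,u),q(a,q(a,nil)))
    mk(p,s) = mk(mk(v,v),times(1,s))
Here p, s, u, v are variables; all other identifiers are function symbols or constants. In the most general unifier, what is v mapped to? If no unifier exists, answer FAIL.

Decompose times/2: times(1,times(1,q(s,1))) = times(1,u),  q(a,v) = q(a,q(a,nil)).
Decompose times/2: 1 = 1,  times(1,q(s,1)) = u.
Delete trivial equation 1 = 1.
Bind u := times(1,q(s,1)); no other remaining equation mentions u.
Decompose q/2: a = a,  v = q(a,nil).
Delete trivial equation a = a.
Bind v := q(a,nil); substituting into the remaining equation gives: mk(p,s) = mk(mk(q(a,nil),q(a,nil)),times(1,s)).
Decompose mk/2: p = mk(q(a,nil),q(a,nil)),  s = times(1,s).
Bind p := mk(q(a,nil),q(a,nil)); no other remaining equation mentions p.
Occurs check fails: s occurs in times(1,s); the equation s = times(1,s) has no finite solution.

FAIL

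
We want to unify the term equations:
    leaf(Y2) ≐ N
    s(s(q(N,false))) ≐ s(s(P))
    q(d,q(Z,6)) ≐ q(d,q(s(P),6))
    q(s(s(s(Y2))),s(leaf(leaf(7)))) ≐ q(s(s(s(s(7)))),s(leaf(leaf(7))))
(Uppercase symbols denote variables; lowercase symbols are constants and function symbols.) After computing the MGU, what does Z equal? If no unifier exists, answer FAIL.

s(q(leaf(s(7)),false))

Bind N := leaf(Y2); substituting into the one remaining equation that mentions N gives: s(s(q(leaf(Y2),false))) ≐ s(s(P)).
Decompose s/1: s(q(leaf(Y2),false)) ≐ s(P).
Decompose s/1: q(leaf(Y2),false) ≐ P.
Bind P := q(leaf(Y2),false); substituting into the one remaining equation that mentions P gives: q(d,q(Z,6)) ≐ q(d,q(s(q(leaf(Y2),false)),6)).
Decompose q/2: d ≐ d,  q(Z,6) ≐ q(s(q(leaf(Y2),false)),6).
Delete trivial equation d ≐ d.
Decompose q/2: Z ≐ s(q(leaf(Y2),false)),  6 ≐ 6.
Bind Z := s(q(leaf(Y2),false)); no other remaining equation mentions Z.
Delete trivial equation 6 ≐ 6.
Decompose q/2: s(s(s(Y2))) ≐ s(s(s(s(7)))),  s(leaf(leaf(7))) ≐ s(leaf(leaf(7))).
Decompose s/1: s(s(Y2)) ≐ s(s(s(7))).
Decompose s/1: s(Y2) ≐ s(s(7)).
Decompose s/1: Y2 ≐ s(7).
Bind Y2 := s(7); no other remaining equation mentions Y2. Substituting into the earlier bindings gives N := leaf(s(7)), P := q(leaf(s(7)),false), Z := s(q(leaf(s(7)),false)).
Delete trivial equation s(leaf(leaf(7))) ≐ s(leaf(leaf(7))).
MGU = { N ↦ leaf(s(7)), P ↦ q(leaf(s(7)),false), Z ↦ s(q(leaf(s(7)),false)), Y2 ↦ s(7) }, so Z ↦ s(q(leaf(s(7)),false)).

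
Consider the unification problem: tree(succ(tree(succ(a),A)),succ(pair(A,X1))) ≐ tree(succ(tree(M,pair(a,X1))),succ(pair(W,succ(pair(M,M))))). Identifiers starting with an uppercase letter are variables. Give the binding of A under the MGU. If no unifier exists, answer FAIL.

pair(a,succ(pair(succ(a),succ(a))))

Decompose tree/2: succ(tree(succ(a),A)) ≐ succ(tree(M,pair(a,X1))),  succ(pair(A,X1)) ≐ succ(pair(W,succ(pair(M,M)))).
Decompose succ/1: tree(succ(a),A) ≐ tree(M,pair(a,X1)).
Decompose tree/2: succ(a) ≐ M,  A ≐ pair(a,X1).
Bind M := succ(a); substituting into the one remaining equation that mentions M gives: succ(pair(A,X1)) ≐ succ(pair(W,succ(pair(succ(a),succ(a))))).
Bind A := pair(a,X1); substituting into the remaining equation gives: succ(pair(pair(a,X1),X1)) ≐ succ(pair(W,succ(pair(succ(a),succ(a))))).
Decompose succ/1: pair(pair(a,X1),X1) ≐ pair(W,succ(pair(succ(a),succ(a)))).
Decompose pair/2: pair(a,X1) ≐ W,  X1 ≐ succ(pair(succ(a),succ(a))).
Bind W := pair(a,X1); no other remaining equation mentions W.
Bind X1 := succ(pair(succ(a),succ(a))). Substituting into the earlier bindings gives A := pair(a,succ(pair(succ(a),succ(a)))), W := pair(a,succ(pair(succ(a),succ(a)))).
MGU = { M -> succ(a), A -> pair(a,succ(pair(succ(a),succ(a)))), W -> pair(a,succ(pair(succ(a),succ(a)))), X1 -> succ(pair(succ(a),succ(a))) }, so A -> pair(a,succ(pair(succ(a),succ(a)))).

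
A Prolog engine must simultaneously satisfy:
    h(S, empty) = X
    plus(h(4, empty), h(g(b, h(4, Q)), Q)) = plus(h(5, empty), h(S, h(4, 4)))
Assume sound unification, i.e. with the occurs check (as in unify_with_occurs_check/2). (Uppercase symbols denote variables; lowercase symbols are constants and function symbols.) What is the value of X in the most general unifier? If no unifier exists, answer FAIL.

Bind X := h(S, empty); no other remaining equation mentions X.
Decompose plus/2: h(4, empty) = h(5, empty),  h(g(b, h(4, Q)), Q) = h(S, h(4, 4)).
Decompose h/2: 4 = 5,  empty = empty.
Clash: constants 4 and 5 differ; no unifier exists.

FAIL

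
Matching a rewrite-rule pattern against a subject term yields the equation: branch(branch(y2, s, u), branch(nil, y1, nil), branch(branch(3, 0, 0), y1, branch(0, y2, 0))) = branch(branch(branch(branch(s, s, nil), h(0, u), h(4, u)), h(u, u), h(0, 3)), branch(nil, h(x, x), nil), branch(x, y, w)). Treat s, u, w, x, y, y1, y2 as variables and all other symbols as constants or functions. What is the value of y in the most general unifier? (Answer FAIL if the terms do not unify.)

Decompose branch/3: branch(y2, s, u) = branch(branch(branch(s, s, nil), h(0, u), h(4, u)), h(u, u), h(0, 3)),  branch(nil, y1, nil) = branch(nil, h(x, x), nil),  branch(branch(3, 0, 0), y1, branch(0, y2, 0)) = branch(x, y, w).
Decompose branch/3: y2 = branch(branch(s, s, nil), h(0, u), h(4, u)),  s = h(u, u),  u = h(0, 3).
Bind y2 := branch(branch(s, s, nil), h(0, u), h(4, u)); substituting into the one remaining equation that mentions y2 gives: branch(branch(3, 0, 0), y1, branch(0, branch(branch(s, s, nil), h(0, u), h(4, u)), 0)) = branch(x, y, w).
Bind s := h(u, u); substituting into the one remaining equation that mentions s gives: branch(branch(3, 0, 0), y1, branch(0, branch(branch(h(u, u), h(u, u), nil), h(0, u), h(4, u)), 0)) = branch(x, y, w). Substituting into the earlier binding gives y2 := branch(branch(h(u, u), h(u, u), nil), h(0, u), h(4, u)).
Bind u := h(0, 3); substituting into the one remaining equation that mentions u gives: branch(branch(3, 0, 0), y1, branch(0, branch(branch(h(h(0, 3), h(0, 3)), h(h(0, 3), h(0, 3)), nil), h(0, h(0, 3)), h(4, h(0, 3))), 0)) = branch(x, y, w). Substituting into the earlier bindings gives y2 := branch(branch(h(h(0, 3), h(0, 3)), h(h(0, 3), h(0, 3)), nil), h(0, h(0, 3)), h(4, h(0, 3))), s := h(h(0, 3), h(0, 3)).
Decompose branch/3: nil = nil,  y1 = h(x, x),  nil = nil.
Delete trivial equation nil = nil.
Bind y1 := h(x, x); substituting into the one remaining equation that mentions y1 gives: branch(branch(3, 0, 0), h(x, x), branch(0, branch(branch(h(h(0, 3), h(0, 3)), h(h(0, 3), h(0, 3)), nil), h(0, h(0, 3)), h(4, h(0, 3))), 0)) = branch(x, y, w).
Delete trivial equation nil = nil.
Decompose branch/3: branch(3, 0, 0) = x,  h(x, x) = y,  branch(0, branch(branch(h(h(0, 3), h(0, 3)), h(h(0, 3), h(0, 3)), nil), h(0, h(0, 3)), h(4, h(0, 3))), 0) = w.
Bind x := branch(3, 0, 0); substituting into the one remaining equation that mentions x gives: h(branch(3, 0, 0), branch(3, 0, 0)) = y. Substituting into the earlier binding gives y1 := h(branch(3, 0, 0), branch(3, 0, 0)).
Bind y := h(branch(3, 0, 0), branch(3, 0, 0)); no other remaining equation mentions y.
Bind w := branch(0, branch(branch(h(h(0, 3), h(0, 3)), h(h(0, 3), h(0, 3)), nil), h(0, h(0, 3)), h(4, h(0, 3))), 0).
MGU = { y2 := branch(branch(h(h(0, 3), h(0, 3)), h(h(0, 3), h(0, 3)), nil), h(0, h(0, 3)), h(4, h(0, 3))), s := h(h(0, 3), h(0, 3)), u := h(0, 3), y1 := h(branch(3, 0, 0), branch(3, 0, 0)), x := branch(3, 0, 0), y := h(branch(3, 0, 0), branch(3, 0, 0)), w := branch(0, branch(branch(h(h(0, 3), h(0, 3)), h(h(0, 3), h(0, 3)), nil), h(0, h(0, 3)), h(4, h(0, 3))), 0) }, so y := h(branch(3, 0, 0), branch(3, 0, 0)).

h(branch(3, 0, 0), branch(3, 0, 0))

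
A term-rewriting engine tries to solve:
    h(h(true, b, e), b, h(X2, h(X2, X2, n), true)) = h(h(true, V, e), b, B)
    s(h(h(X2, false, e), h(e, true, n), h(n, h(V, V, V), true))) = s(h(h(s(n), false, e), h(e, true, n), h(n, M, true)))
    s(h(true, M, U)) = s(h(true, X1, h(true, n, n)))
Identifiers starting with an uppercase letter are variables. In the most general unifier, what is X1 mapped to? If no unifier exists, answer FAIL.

Decompose h/3: h(true, b, e) = h(true, V, e),  b = b,  h(X2, h(X2, X2, n), true) = B.
Decompose h/3: true = true,  b = V,  e = e.
Delete trivial equation true = true.
Bind V := b; substituting into the one remaining equation that mentions V gives: s(h(h(X2, false, e), h(e, true, n), h(n, h(b, b, b), true))) = s(h(h(s(n), false, e), h(e, true, n), h(n, M, true))).
Delete trivial equation e = e.
Delete trivial equation b = b.
Bind B := h(X2, h(X2, X2, n), true); no other remaining equation mentions B.
Decompose s/1: h(h(X2, false, e), h(e, true, n), h(n, h(b, b, b), true)) = h(h(s(n), false, e), h(e, true, n), h(n, M, true)).
Decompose h/3: h(X2, false, e) = h(s(n), false, e),  h(e, true, n) = h(e, true, n),  h(n, h(b, b, b), true) = h(n, M, true).
Decompose h/3: X2 = s(n),  false = false,  e = e.
Bind X2 := s(n); no other remaining equation mentions X2. Substituting into the earlier binding gives B := h(s(n), h(s(n), s(n), n), true).
Delete trivial equation false = false.
Delete trivial equation e = e.
Delete trivial equation h(e, true, n) = h(e, true, n).
Decompose h/3: n = n,  h(b, b, b) = M,  true = true.
Delete trivial equation n = n.
Bind M := h(b, b, b); substituting into the one remaining equation that mentions M gives: s(h(true, h(b, b, b), U)) = s(h(true, X1, h(true, n, n))).
Delete trivial equation true = true.
Decompose s/1: h(true, h(b, b, b), U) = h(true, X1, h(true, n, n)).
Decompose h/3: true = true,  h(b, b, b) = X1,  U = h(true, n, n).
Delete trivial equation true = true.
Bind X1 := h(b, b, b); no other remaining equation mentions X1.
Bind U := h(true, n, n).
MGU = { V -> b, B -> h(s(n), h(s(n), s(n), n), true), X2 -> s(n), M -> h(b, b, b), X1 -> h(b, b, b), U -> h(true, n, n) }, so X1 -> h(b, b, b).

h(b, b, b)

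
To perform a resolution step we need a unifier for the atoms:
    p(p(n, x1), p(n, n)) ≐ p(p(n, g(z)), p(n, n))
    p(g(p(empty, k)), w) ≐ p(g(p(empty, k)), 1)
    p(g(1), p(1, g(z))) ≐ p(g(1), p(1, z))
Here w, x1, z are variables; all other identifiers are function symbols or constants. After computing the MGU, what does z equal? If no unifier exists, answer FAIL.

Decompose p/2: p(n, x1) ≐ p(n, g(z)),  p(n, n) ≐ p(n, n).
Decompose p/2: n ≐ n,  x1 ≐ g(z).
Delete trivial equation n ≐ n.
Bind x1 := g(z); no other remaining equation mentions x1.
Delete trivial equation p(n, n) ≐ p(n, n).
Decompose p/2: g(p(empty, k)) ≐ g(p(empty, k)),  w ≐ 1.
Delete trivial equation g(p(empty, k)) ≐ g(p(empty, k)).
Bind w := 1; no other remaining equation mentions w.
Decompose p/2: g(1) ≐ g(1),  p(1, g(z)) ≐ p(1, z).
Delete trivial equation g(1) ≐ g(1).
Decompose p/2: 1 ≐ 1,  g(z) ≐ z.
Delete trivial equation 1 ≐ 1.
Occurs check fails: z occurs in g(z); the equation z ≐ g(z) has no finite solution.

FAIL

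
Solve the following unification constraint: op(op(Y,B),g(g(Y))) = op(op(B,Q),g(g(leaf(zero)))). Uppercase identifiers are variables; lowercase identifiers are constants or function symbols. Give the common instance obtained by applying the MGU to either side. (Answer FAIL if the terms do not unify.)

Decompose op/2: op(Y,B) = op(B,Q),  g(g(Y)) = g(g(leaf(zero))).
Decompose op/2: Y = B,  B = Q.
Bind Y := B; substituting into the one remaining equation that mentions Y gives: g(g(B)) = g(g(leaf(zero))).
Bind B := Q; substituting into the remaining equation gives: g(g(Q)) = g(g(leaf(zero))). Substituting into the earlier binding gives Y := Q.
Decompose g/1: g(Q) = g(leaf(zero)).
Decompose g/1: Q = leaf(zero).
Bind Q := leaf(zero). Substituting into the earlier bindings gives Y := leaf(zero), B := leaf(zero).
Applying the MGU to either side gives op(op(leaf(zero),leaf(zero)),g(g(leaf(zero)))).

op(op(leaf(zero),leaf(zero)),g(g(leaf(zero))))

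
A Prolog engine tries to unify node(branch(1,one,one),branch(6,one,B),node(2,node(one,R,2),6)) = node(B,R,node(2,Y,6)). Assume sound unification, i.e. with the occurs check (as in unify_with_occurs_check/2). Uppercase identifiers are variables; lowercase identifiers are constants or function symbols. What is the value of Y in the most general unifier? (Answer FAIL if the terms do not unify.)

node(one,branch(6,one,branch(1,one,one)),2)

Decompose node/3: branch(1,one,one) = B,  branch(6,one,B) = R,  node(2,node(one,R,2),6) = node(2,Y,6).
Bind B := branch(1,one,one); substituting into the one remaining equation that mentions B gives: branch(6,one,branch(1,one,one)) = R.
Bind R := branch(6,one,branch(1,one,one)); substituting into the remaining equation gives: node(2,node(one,branch(6,one,branch(1,one,one)),2),6) = node(2,Y,6).
Decompose node/3: 2 = 2,  node(one,branch(6,one,branch(1,one,one)),2) = Y,  6 = 6.
Delete trivial equation 2 = 2.
Bind Y := node(one,branch(6,one,branch(1,one,one)),2); no other remaining equation mentions Y.
Delete trivial equation 6 = 6.
MGU = { B ↦ branch(1,one,one), R ↦ branch(6,one,branch(1,one,one)), Y ↦ node(one,branch(6,one,branch(1,one,one)),2) }, so Y ↦ node(one,branch(6,one,branch(1,one,one)),2).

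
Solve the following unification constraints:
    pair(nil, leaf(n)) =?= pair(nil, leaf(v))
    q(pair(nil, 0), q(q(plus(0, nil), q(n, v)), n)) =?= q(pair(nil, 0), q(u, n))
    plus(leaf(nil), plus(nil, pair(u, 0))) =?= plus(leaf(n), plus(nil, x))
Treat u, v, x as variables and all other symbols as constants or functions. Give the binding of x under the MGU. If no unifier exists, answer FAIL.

FAIL

Decompose pair/2: nil =?= nil,  leaf(n) =?= leaf(v).
Delete trivial equation nil =?= nil.
Decompose leaf/1: n =?= v.
Bind v := n; substituting into the one remaining equation that mentions v gives: q(pair(nil, 0), q(q(plus(0, nil), q(n, n)), n)) =?= q(pair(nil, 0), q(u, n)).
Decompose q/2: pair(nil, 0) =?= pair(nil, 0),  q(q(plus(0, nil), q(n, n)), n) =?= q(u, n).
Delete trivial equation pair(nil, 0) =?= pair(nil, 0).
Decompose q/2: q(plus(0, nil), q(n, n)) =?= u,  n =?= n.
Bind u := q(plus(0, nil), q(n, n)); substituting into the one remaining equation that mentions u gives: plus(leaf(nil), plus(nil, pair(q(plus(0, nil), q(n, n)), 0))) =?= plus(leaf(n), plus(nil, x)).
Delete trivial equation n =?= n.
Decompose plus/2: leaf(nil) =?= leaf(n),  plus(nil, pair(q(plus(0, nil), q(n, n)), 0)) =?= plus(nil, x).
Decompose leaf/1: nil =?= n.
Clash: constants nil and n differ; no unifier exists.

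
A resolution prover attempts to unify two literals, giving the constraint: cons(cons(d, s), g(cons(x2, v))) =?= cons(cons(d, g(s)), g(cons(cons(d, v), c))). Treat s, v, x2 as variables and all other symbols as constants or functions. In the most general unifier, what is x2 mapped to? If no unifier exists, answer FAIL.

FAIL

Decompose cons/2: cons(d, s) =?= cons(d, g(s)),  g(cons(x2, v)) =?= g(cons(cons(d, v), c)).
Decompose cons/2: d =?= d,  s =?= g(s).
Delete trivial equation d =?= d.
Occurs check fails: s occurs in g(s); the equation s =?= g(s) has no finite solution.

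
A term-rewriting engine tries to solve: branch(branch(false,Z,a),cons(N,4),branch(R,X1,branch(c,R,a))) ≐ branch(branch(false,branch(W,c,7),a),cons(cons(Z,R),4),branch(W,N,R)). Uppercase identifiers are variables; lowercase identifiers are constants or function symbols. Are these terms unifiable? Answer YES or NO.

NO

Decompose branch/3: branch(false,Z,a) ≐ branch(false,branch(W,c,7),a),  cons(N,4) ≐ cons(cons(Z,R),4),  branch(R,X1,branch(c,R,a)) ≐ branch(W,N,R).
Decompose branch/3: false ≐ false,  Z ≐ branch(W,c,7),  a ≐ a.
Delete trivial equation false ≐ false.
Bind Z := branch(W,c,7); substituting into the one remaining equation that mentions Z gives: cons(N,4) ≐ cons(cons(branch(W,c,7),R),4).
Delete trivial equation a ≐ a.
Decompose cons/2: N ≐ cons(branch(W,c,7),R),  4 ≐ 4.
Bind N := cons(branch(W,c,7),R); substituting into the one remaining equation that mentions N gives: branch(R,X1,branch(c,R,a)) ≐ branch(W,cons(branch(W,c,7),R),R).
Delete trivial equation 4 ≐ 4.
Decompose branch/3: R ≐ W,  X1 ≐ cons(branch(W,c,7),R),  branch(c,R,a) ≐ R.
Bind R := W; substituting into the remaining equations gives: X1 ≐ cons(branch(W,c,7),W),  branch(c,W,a) ≐ W. Substituting into the earlier binding gives N := cons(branch(W,c,7),W).
Bind X1 := cons(branch(W,c,7),W); no other remaining equation mentions X1.
Occurs check fails: W occurs in branch(c,W,a); the equation W ≐ branch(c,W,a) has no finite solution.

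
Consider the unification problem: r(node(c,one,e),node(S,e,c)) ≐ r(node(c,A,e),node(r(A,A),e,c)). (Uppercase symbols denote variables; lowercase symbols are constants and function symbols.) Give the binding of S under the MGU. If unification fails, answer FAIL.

r(one,one)

Decompose r/2: node(c,one,e) ≐ node(c,A,e),  node(S,e,c) ≐ node(r(A,A),e,c).
Decompose node/3: c ≐ c,  one ≐ A,  e ≐ e.
Delete trivial equation c ≐ c.
Bind A := one; substituting into the one remaining equation that mentions A gives: node(S,e,c) ≐ node(r(one,one),e,c).
Delete trivial equation e ≐ e.
Decompose node/3: S ≐ r(one,one),  e ≐ e,  c ≐ c.
Bind S := r(one,one); no other remaining equation mentions S.
Delete trivial equation e ≐ e.
Delete trivial equation c ≐ c.
MGU = { A := one, S := r(one,one) }, so S := r(one,one).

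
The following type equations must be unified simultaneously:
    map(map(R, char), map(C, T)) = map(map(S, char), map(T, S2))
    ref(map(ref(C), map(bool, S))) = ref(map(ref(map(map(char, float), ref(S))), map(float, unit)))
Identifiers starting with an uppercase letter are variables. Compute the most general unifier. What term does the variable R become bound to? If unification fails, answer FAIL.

FAIL

Decompose map/2: map(R, char) = map(S, char),  map(C, T) = map(T, S2).
Decompose map/2: R = S,  char = char.
Bind R := S; no other remaining equation mentions R.
Delete trivial equation char = char.
Decompose map/2: C = T,  T = S2.
Bind C := T; substituting into the one remaining equation that mentions C gives: ref(map(ref(T), map(bool, S))) = ref(map(ref(map(map(char, float), ref(S))), map(float, unit))).
Bind T := S2; substituting into the remaining equation gives: ref(map(ref(S2), map(bool, S))) = ref(map(ref(map(map(char, float), ref(S))), map(float, unit))). Substituting into the earlier binding gives C := S2.
Decompose ref/1: map(ref(S2), map(bool, S)) = map(ref(map(map(char, float), ref(S))), map(float, unit)).
Decompose map/2: ref(S2) = ref(map(map(char, float), ref(S))),  map(bool, S) = map(float, unit).
Decompose ref/1: S2 = map(map(char, float), ref(S)).
Bind S2 := map(map(char, float), ref(S)); no other remaining equation mentions S2. Substituting into the earlier bindings gives C := map(map(char, float), ref(S)), T := map(map(char, float), ref(S)).
Decompose map/2: bool = float,  S = unit.
Clash: constants bool and float differ; no unifier exists.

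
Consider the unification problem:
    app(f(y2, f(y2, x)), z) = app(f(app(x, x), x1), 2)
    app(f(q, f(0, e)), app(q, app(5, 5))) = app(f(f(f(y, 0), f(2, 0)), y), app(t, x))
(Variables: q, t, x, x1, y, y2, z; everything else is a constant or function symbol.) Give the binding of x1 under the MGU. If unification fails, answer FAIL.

f(app(app(5, 5), app(5, 5)), app(5, 5))

Decompose app/2: f(y2, f(y2, x)) = f(app(x, x), x1),  z = 2.
Decompose f/2: y2 = app(x, x),  f(y2, x) = x1.
Bind y2 := app(x, x); substituting into the one remaining equation that mentions y2 gives: f(app(x, x), x) = x1.
Bind x1 := f(app(x, x), x); no other remaining equation mentions x1.
Bind z := 2; no other remaining equation mentions z.
Decompose app/2: f(q, f(0, e)) = f(f(f(y, 0), f(2, 0)), y),  app(q, app(5, 5)) = app(t, x).
Decompose f/2: q = f(f(y, 0), f(2, 0)),  f(0, e) = y.
Bind q := f(f(y, 0), f(2, 0)); substituting into the one remaining equation that mentions q gives: app(f(f(y, 0), f(2, 0)), app(5, 5)) = app(t, x).
Bind y := f(0, e); substituting into the remaining equation gives: app(f(f(f(0, e), 0), f(2, 0)), app(5, 5)) = app(t, x). Substituting into the earlier binding gives q := f(f(f(0, e), 0), f(2, 0)).
Decompose app/2: f(f(f(0, e), 0), f(2, 0)) = t,  app(5, 5) = x.
Bind t := f(f(f(0, e), 0), f(2, 0)); no other remaining equation mentions t.
Bind x := app(5, 5). Substituting into the earlier bindings gives y2 := app(app(5, 5), app(5, 5)), x1 := f(app(app(5, 5), app(5, 5)), app(5, 5)).
MGU = { y2 ↦ app(app(5, 5), app(5, 5)), x1 ↦ f(app(app(5, 5), app(5, 5)), app(5, 5)), z ↦ 2, q ↦ f(f(f(0, e), 0), f(2, 0)), y ↦ f(0, e), t ↦ f(f(f(0, e), 0), f(2, 0)), x ↦ app(5, 5) }, so x1 ↦ f(app(app(5, 5), app(5, 5)), app(5, 5)).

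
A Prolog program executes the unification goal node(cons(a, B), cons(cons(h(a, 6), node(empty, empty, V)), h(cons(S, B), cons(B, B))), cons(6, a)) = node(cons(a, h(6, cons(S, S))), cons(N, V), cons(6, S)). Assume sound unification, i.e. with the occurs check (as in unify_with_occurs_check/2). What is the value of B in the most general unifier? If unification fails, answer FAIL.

Decompose node/3: cons(a, B) = cons(a, h(6, cons(S, S))),  cons(cons(h(a, 6), node(empty, empty, V)), h(cons(S, B), cons(B, B))) = cons(N, V),  cons(6, a) = cons(6, S).
Decompose cons/2: a = a,  B = h(6, cons(S, S)).
Delete trivial equation a = a.
Bind B := h(6, cons(S, S)); substituting into the one remaining equation that mentions B gives: cons(cons(h(a, 6), node(empty, empty, V)), h(cons(S, h(6, cons(S, S))), cons(h(6, cons(S, S)), h(6, cons(S, S))))) = cons(N, V).
Decompose cons/2: cons(h(a, 6), node(empty, empty, V)) = N,  h(cons(S, h(6, cons(S, S))), cons(h(6, cons(S, S)), h(6, cons(S, S)))) = V.
Bind N := cons(h(a, 6), node(empty, empty, V)); no other remaining equation mentions N.
Bind V := h(cons(S, h(6, cons(S, S))), cons(h(6, cons(S, S)), h(6, cons(S, S)))); no other remaining equation mentions V. Substituting into the earlier binding gives N := cons(h(a, 6), node(empty, empty, h(cons(S, h(6, cons(S, S))), cons(h(6, cons(S, S)), h(6, cons(S, S)))))).
Decompose cons/2: 6 = 6,  a = S.
Delete trivial equation 6 = 6.
Bind S := a. Substituting into the earlier bindings gives B := h(6, cons(a, a)), N := cons(h(a, 6), node(empty, empty, h(cons(a, h(6, cons(a, a))), cons(h(6, cons(a, a)), h(6, cons(a, a)))))), V := h(cons(a, h(6, cons(a, a))), cons(h(6, cons(a, a)), h(6, cons(a, a)))).
MGU = { B -> h(6, cons(a, a)), N -> cons(h(a, 6), node(empty, empty, h(cons(a, h(6, cons(a, a))), cons(h(6, cons(a, a)), h(6, cons(a, a)))))), V -> h(cons(a, h(6, cons(a, a))), cons(h(6, cons(a, a)), h(6, cons(a, a)))), S -> a }, so B -> h(6, cons(a, a)).

h(6, cons(a, a))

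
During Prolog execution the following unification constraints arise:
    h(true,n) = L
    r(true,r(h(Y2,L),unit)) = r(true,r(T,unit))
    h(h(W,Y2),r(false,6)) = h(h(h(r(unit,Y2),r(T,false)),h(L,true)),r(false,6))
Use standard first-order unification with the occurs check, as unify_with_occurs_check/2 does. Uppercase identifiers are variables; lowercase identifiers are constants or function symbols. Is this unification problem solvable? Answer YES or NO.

YES

Bind L := h(true,n); substituting into the remaining equations gives: r(true,r(h(Y2,h(true,n)),unit)) = r(true,r(T,unit)),  h(h(W,Y2),r(false,6)) = h(h(h(r(unit,Y2),r(T,false)),h(h(true,n),true)),r(false,6)).
Decompose r/2: true = true,  r(h(Y2,h(true,n)),unit) = r(T,unit).
Delete trivial equation true = true.
Decompose r/2: h(Y2,h(true,n)) = T,  unit = unit.
Bind T := h(Y2,h(true,n)); substituting into the one remaining equation that mentions T gives: h(h(W,Y2),r(false,6)) = h(h(h(r(unit,Y2),r(h(Y2,h(true,n)),false)),h(h(true,n),true)),r(false,6)).
Delete trivial equation unit = unit.
Decompose h/2: h(W,Y2) = h(h(r(unit,Y2),r(h(Y2,h(true,n)),false)),h(h(true,n),true)),  r(false,6) = r(false,6).
Decompose h/2: W = h(r(unit,Y2),r(h(Y2,h(true,n)),false)),  Y2 = h(h(true,n),true).
Bind W := h(r(unit,Y2),r(h(Y2,h(true,n)),false)); no other remaining equation mentions W.
Bind Y2 := h(h(true,n),true); no other remaining equation mentions Y2. Substituting into the earlier bindings gives T := h(h(h(true,n),true),h(true,n)), W := h(r(unit,h(h(true,n),true)),r(h(h(h(true,n),true),h(true,n)),false)).
Delete trivial equation r(false,6) = r(false,6).
No equations remain and no clash or occurs-check failure arose, so a unifier exists.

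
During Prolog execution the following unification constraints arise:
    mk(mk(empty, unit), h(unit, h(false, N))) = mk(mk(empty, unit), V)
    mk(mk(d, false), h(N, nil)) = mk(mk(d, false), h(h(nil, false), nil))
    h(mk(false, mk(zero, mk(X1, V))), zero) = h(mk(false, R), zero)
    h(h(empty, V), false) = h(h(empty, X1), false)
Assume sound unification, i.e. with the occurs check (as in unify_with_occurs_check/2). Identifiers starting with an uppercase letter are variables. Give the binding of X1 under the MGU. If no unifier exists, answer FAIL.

h(unit, h(false, h(nil, false)))

Decompose mk/2: mk(empty, unit) = mk(empty, unit),  h(unit, h(false, N)) = V.
Delete trivial equation mk(empty, unit) = mk(empty, unit).
Bind V := h(unit, h(false, N)); substituting into the 2 remaining equations that mention V gives: h(mk(false, mk(zero, mk(X1, h(unit, h(false, N))))), zero) = h(mk(false, R), zero),  h(h(empty, h(unit, h(false, N))), false) = h(h(empty, X1), false).
Decompose mk/2: mk(d, false) = mk(d, false),  h(N, nil) = h(h(nil, false), nil).
Delete trivial equation mk(d, false) = mk(d, false).
Decompose h/2: N = h(nil, false),  nil = nil.
Bind N := h(nil, false); substituting into the 2 remaining equations that mention N gives: h(mk(false, mk(zero, mk(X1, h(unit, h(false, h(nil, false)))))), zero) = h(mk(false, R), zero),  h(h(empty, h(unit, h(false, h(nil, false)))), false) = h(h(empty, X1), false). Substituting into the earlier binding gives V := h(unit, h(false, h(nil, false))).
Delete trivial equation nil = nil.
Decompose h/2: mk(false, mk(zero, mk(X1, h(unit, h(false, h(nil, false)))))) = mk(false, R),  zero = zero.
Decompose mk/2: false = false,  mk(zero, mk(X1, h(unit, h(false, h(nil, false))))) = R.
Delete trivial equation false = false.
Bind R := mk(zero, mk(X1, h(unit, h(false, h(nil, false))))); no other remaining equation mentions R.
Delete trivial equation zero = zero.
Decompose h/2: h(empty, h(unit, h(false, h(nil, false)))) = h(empty, X1),  false = false.
Decompose h/2: empty = empty,  h(unit, h(false, h(nil, false))) = X1.
Delete trivial equation empty = empty.
Bind X1 := h(unit, h(false, h(nil, false))); no other remaining equation mentions X1. Substituting into the earlier binding gives R := mk(zero, mk(h(unit, h(false, h(nil, false))), h(unit, h(false, h(nil, false))))).
Delete trivial equation false = false.
MGU = { V = h(unit, h(false, h(nil, false))), N = h(nil, false), R = mk(zero, mk(h(unit, h(false, h(nil, false))), h(unit, h(false, h(nil, false))))), X1 = h(unit, h(false, h(nil, false))) }, so X1 = h(unit, h(false, h(nil, false))).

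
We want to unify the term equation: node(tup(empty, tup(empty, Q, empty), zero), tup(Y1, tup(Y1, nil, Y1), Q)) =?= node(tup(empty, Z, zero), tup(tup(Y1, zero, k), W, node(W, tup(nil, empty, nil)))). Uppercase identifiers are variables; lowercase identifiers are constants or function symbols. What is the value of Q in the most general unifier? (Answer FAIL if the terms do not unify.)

Decompose node/2: tup(empty, tup(empty, Q, empty), zero) =?= tup(empty, Z, zero),  tup(Y1, tup(Y1, nil, Y1), Q) =?= tup(tup(Y1, zero, k), W, node(W, tup(nil, empty, nil))).
Decompose tup/3: empty =?= empty,  tup(empty, Q, empty) =?= Z,  zero =?= zero.
Delete trivial equation empty =?= empty.
Bind Z := tup(empty, Q, empty); no other remaining equation mentions Z.
Delete trivial equation zero =?= zero.
Decompose tup/3: Y1 =?= tup(Y1, zero, k),  tup(Y1, nil, Y1) =?= W,  Q =?= node(W, tup(nil, empty, nil)).
Occurs check fails: Y1 occurs in tup(Y1, zero, k); the equation Y1 =?= tup(Y1, zero, k) has no finite solution.

FAIL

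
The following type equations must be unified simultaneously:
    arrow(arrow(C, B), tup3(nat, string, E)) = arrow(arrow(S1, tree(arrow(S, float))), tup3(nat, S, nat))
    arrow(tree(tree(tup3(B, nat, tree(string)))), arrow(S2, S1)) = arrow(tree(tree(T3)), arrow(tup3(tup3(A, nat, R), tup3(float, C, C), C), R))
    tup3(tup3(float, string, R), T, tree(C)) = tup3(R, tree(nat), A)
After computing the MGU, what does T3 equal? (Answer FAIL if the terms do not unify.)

Decompose arrow/2: arrow(C, B) = arrow(S1, tree(arrow(S, float))),  tup3(nat, string, E) = tup3(nat, S, nat).
Decompose arrow/2: C = S1,  B = tree(arrow(S, float)).
Bind C := S1; substituting into the 2 remaining equations that mention C gives: arrow(tree(tree(tup3(B, nat, tree(string)))), arrow(S2, S1)) = arrow(tree(tree(T3)), arrow(tup3(tup3(A, nat, R), tup3(float, S1, S1), S1), R)),  tup3(tup3(float, string, R), T, tree(S1)) = tup3(R, tree(nat), A).
Bind B := tree(arrow(S, float)); substituting into the one remaining equation that mentions B gives: arrow(tree(tree(tup3(tree(arrow(S, float)), nat, tree(string)))), arrow(S2, S1)) = arrow(tree(tree(T3)), arrow(tup3(tup3(A, nat, R), tup3(float, S1, S1), S1), R)).
Decompose tup3/3: nat = nat,  string = S,  E = nat.
Delete trivial equation nat = nat.
Bind S := string; substituting into the one remaining equation that mentions S gives: arrow(tree(tree(tup3(tree(arrow(string, float)), nat, tree(string)))), arrow(S2, S1)) = arrow(tree(tree(T3)), arrow(tup3(tup3(A, nat, R), tup3(float, S1, S1), S1), R)). Substituting into the earlier binding gives B := tree(arrow(string, float)).
Bind E := nat; no other remaining equation mentions E.
Decompose arrow/2: tree(tree(tup3(tree(arrow(string, float)), nat, tree(string)))) = tree(tree(T3)),  arrow(S2, S1) = arrow(tup3(tup3(A, nat, R), tup3(float, S1, S1), S1), R).
Decompose tree/1: tree(tup3(tree(arrow(string, float)), nat, tree(string))) = tree(T3).
Decompose tree/1: tup3(tree(arrow(string, float)), nat, tree(string)) = T3.
Bind T3 := tup3(tree(arrow(string, float)), nat, tree(string)); no other remaining equation mentions T3.
Decompose arrow/2: S2 = tup3(tup3(A, nat, R), tup3(float, S1, S1), S1),  S1 = R.
Bind S2 := tup3(tup3(A, nat, R), tup3(float, S1, S1), S1); no other remaining equation mentions S2.
Bind S1 := R; substituting into the remaining equation gives: tup3(tup3(float, string, R), T, tree(R)) = tup3(R, tree(nat), A). Substituting into the earlier bindings gives C := R, S2 := tup3(tup3(A, nat, R), tup3(float, R, R), R).
Decompose tup3/3: tup3(float, string, R) = R,  T = tree(nat),  tree(R) = A.
Occurs check fails: R occurs in tup3(float, string, R); the equation R = tup3(float, string, R) has no finite solution.

FAIL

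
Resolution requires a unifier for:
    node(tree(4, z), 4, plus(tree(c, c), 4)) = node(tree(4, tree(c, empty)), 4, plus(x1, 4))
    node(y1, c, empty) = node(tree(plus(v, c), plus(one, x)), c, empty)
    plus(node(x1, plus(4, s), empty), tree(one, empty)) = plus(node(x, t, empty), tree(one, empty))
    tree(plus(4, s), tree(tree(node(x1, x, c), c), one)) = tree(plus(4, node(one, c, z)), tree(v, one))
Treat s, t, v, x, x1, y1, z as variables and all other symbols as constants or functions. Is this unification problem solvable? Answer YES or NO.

Decompose node/3: tree(4, z) = tree(4, tree(c, empty)),  4 = 4,  plus(tree(c, c), 4) = plus(x1, 4).
Decompose tree/2: 4 = 4,  z = tree(c, empty).
Delete trivial equation 4 = 4.
Bind z := tree(c, empty); substituting into the one remaining equation that mentions z gives: tree(plus(4, s), tree(tree(node(x1, x, c), c), one)) = tree(plus(4, node(one, c, tree(c, empty))), tree(v, one)).
Delete trivial equation 4 = 4.
Decompose plus/2: tree(c, c) = x1,  4 = 4.
Bind x1 := tree(c, c); substituting into the 2 remaining equations that mention x1 gives: plus(node(tree(c, c), plus(4, s), empty), tree(one, empty)) = plus(node(x, t, empty), tree(one, empty)),  tree(plus(4, s), tree(tree(node(tree(c, c), x, c), c), one)) = tree(plus(4, node(one, c, tree(c, empty))), tree(v, one)).
Delete trivial equation 4 = 4.
Decompose node/3: y1 = tree(plus(v, c), plus(one, x)),  c = c,  empty = empty.
Bind y1 := tree(plus(v, c), plus(one, x)); no other remaining equation mentions y1.
Delete trivial equation c = c.
Delete trivial equation empty = empty.
Decompose plus/2: node(tree(c, c), plus(4, s), empty) = node(x, t, empty),  tree(one, empty) = tree(one, empty).
Decompose node/3: tree(c, c) = x,  plus(4, s) = t,  empty = empty.
Bind x := tree(c, c); substituting into the one remaining equation that mentions x gives: tree(plus(4, s), tree(tree(node(tree(c, c), tree(c, c), c), c), one)) = tree(plus(4, node(one, c, tree(c, empty))), tree(v, one)). Substituting into the earlier binding gives y1 := tree(plus(v, c), plus(one, tree(c, c))).
Bind t := plus(4, s); no other remaining equation mentions t.
Delete trivial equation empty = empty.
Delete trivial equation tree(one, empty) = tree(one, empty).
Decompose tree/2: plus(4, s) = plus(4, node(one, c, tree(c, empty))),  tree(tree(node(tree(c, c), tree(c, c), c), c), one) = tree(v, one).
Decompose plus/2: 4 = 4,  s = node(one, c, tree(c, empty)).
Delete trivial equation 4 = 4.
Bind s := node(one, c, tree(c, empty)); no other remaining equation mentions s. Substituting into the earlier binding gives t := plus(4, node(one, c, tree(c, empty))).
Decompose tree/2: tree(node(tree(c, c), tree(c, c), c), c) = v,  one = one.
Bind v := tree(node(tree(c, c), tree(c, c), c), c); no other remaining equation mentions v. Substituting into the earlier binding gives y1 := tree(plus(tree(node(tree(c, c), tree(c, c), c), c), c), plus(one, tree(c, c))).
Delete trivial equation one = one.
No equations remain and no clash or occurs-check failure arose, so a unifier exists.

YES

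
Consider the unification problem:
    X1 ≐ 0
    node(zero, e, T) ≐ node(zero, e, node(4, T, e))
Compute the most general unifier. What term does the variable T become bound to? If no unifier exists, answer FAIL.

Bind X1 := 0; no other remaining equation mentions X1.
Decompose node/3: zero ≐ zero,  e ≐ e,  T ≐ node(4, T, e).
Delete trivial equation zero ≐ zero.
Delete trivial equation e ≐ e.
Occurs check fails: T occurs in node(4, T, e); the equation T ≐ node(4, T, e) has no finite solution.

FAIL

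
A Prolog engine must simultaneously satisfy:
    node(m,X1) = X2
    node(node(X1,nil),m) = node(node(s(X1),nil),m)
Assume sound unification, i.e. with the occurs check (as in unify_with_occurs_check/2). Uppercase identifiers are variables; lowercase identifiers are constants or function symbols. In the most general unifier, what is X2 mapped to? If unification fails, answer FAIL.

FAIL

Bind X2 := node(m,X1); no other remaining equation mentions X2.
Decompose node/2: node(X1,nil) = node(s(X1),nil),  m = m.
Decompose node/2: X1 = s(X1),  nil = nil.
Occurs check fails: X1 occurs in s(X1); the equation X1 = s(X1) has no finite solution.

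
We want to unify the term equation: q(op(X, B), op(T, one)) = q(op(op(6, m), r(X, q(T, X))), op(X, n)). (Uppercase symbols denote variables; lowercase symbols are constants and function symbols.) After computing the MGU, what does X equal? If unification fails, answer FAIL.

FAIL

Decompose q/2: op(X, B) = op(op(6, m), r(X, q(T, X))),  op(T, one) = op(X, n).
Decompose op/2: X = op(6, m),  B = r(X, q(T, X)).
Bind X := op(6, m); substituting into the remaining equations gives: B = r(op(6, m), q(T, op(6, m))),  op(T, one) = op(op(6, m), n).
Bind B := r(op(6, m), q(T, op(6, m))); no other remaining equation mentions B.
Decompose op/2: T = op(6, m),  one = n.
Bind T := op(6, m); no other remaining equation mentions T. Substituting into the earlier binding gives B := r(op(6, m), q(op(6, m), op(6, m))).
Clash: constants one and n differ; no unifier exists.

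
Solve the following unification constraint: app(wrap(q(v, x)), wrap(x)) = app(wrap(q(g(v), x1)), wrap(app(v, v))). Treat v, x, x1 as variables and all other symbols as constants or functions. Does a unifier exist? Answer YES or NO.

NO

Decompose app/2: wrap(q(v, x)) = wrap(q(g(v), x1)),  wrap(x) = wrap(app(v, v)).
Decompose wrap/1: q(v, x) = q(g(v), x1).
Decompose q/2: v = g(v),  x = x1.
Occurs check fails: v occurs in g(v); the equation v = g(v) has no finite solution.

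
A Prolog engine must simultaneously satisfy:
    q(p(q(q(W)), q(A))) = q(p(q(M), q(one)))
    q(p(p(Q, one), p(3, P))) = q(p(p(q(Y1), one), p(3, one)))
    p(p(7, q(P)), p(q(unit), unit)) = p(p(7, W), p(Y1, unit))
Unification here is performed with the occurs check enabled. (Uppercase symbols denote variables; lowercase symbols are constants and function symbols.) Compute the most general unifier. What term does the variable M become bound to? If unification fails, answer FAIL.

q(q(one))

Decompose q/1: p(q(q(W)), q(A)) = p(q(M), q(one)).
Decompose p/2: q(q(W)) = q(M),  q(A) = q(one).
Decompose q/1: q(W) = M.
Bind M := q(W); no other remaining equation mentions M.
Decompose q/1: A = one.
Bind A := one; no other remaining equation mentions A.
Decompose q/1: p(p(Q, one), p(3, P)) = p(p(q(Y1), one), p(3, one)).
Decompose p/2: p(Q, one) = p(q(Y1), one),  p(3, P) = p(3, one).
Decompose p/2: Q = q(Y1),  one = one.
Bind Q := q(Y1); no other remaining equation mentions Q.
Delete trivial equation one = one.
Decompose p/2: 3 = 3,  P = one.
Delete trivial equation 3 = 3.
Bind P := one; substituting into the remaining equation gives: p(p(7, q(one)), p(q(unit), unit)) = p(p(7, W), p(Y1, unit)).
Decompose p/2: p(7, q(one)) = p(7, W),  p(q(unit), unit) = p(Y1, unit).
Decompose p/2: 7 = 7,  q(one) = W.
Delete trivial equation 7 = 7.
Bind W := q(one); no other remaining equation mentions W. Substituting into the earlier binding gives M := q(q(one)).
Decompose p/2: q(unit) = Y1,  unit = unit.
Bind Y1 := q(unit); no other remaining equation mentions Y1. Substituting into the earlier binding gives Q := q(q(unit)).
Delete trivial equation unit = unit.
MGU = { M = q(q(one)), A = one, Q = q(q(unit)), P = one, W = q(one), Y1 = q(unit) }, so M = q(q(one)).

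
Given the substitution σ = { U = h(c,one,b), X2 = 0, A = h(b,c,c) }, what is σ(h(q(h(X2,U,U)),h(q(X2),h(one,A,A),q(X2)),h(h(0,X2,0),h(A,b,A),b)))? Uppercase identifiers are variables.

h(q(h(0,h(c,one,b),h(c,one,b))),h(q(0),h(one,h(b,c,c),h(b,c,c)),q(0)),h(h(0,0,0),h(h(b,c,c),b,h(b,c,c)),b))

Replace each occurrence of U with h(c,one,b).
Replace each occurrence of X2 with 0.
Replace each occurrence of A with h(b,c,c).
Result: h(q(h(0,h(c,one,b),h(c,one,b))),h(q(0),h(one,h(b,c,c),h(b,c,c)),q(0)),h(h(0,0,0),h(h(b,c,c),b,h(b,c,c)),b)).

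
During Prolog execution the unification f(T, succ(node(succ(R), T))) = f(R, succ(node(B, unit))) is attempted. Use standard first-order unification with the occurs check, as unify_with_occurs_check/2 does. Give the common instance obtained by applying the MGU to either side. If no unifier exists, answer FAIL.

f(unit, succ(node(succ(unit), unit)))

Decompose f/2: T = R,  succ(node(succ(R), T)) = succ(node(B, unit)).
Bind T := R; substituting into the remaining equation gives: succ(node(succ(R), R)) = succ(node(B, unit)).
Decompose succ/1: node(succ(R), R) = node(B, unit).
Decompose node/2: succ(R) = B,  R = unit.
Bind B := succ(R); no other remaining equation mentions B.
Bind R := unit. Substituting into the earlier bindings gives T := unit, B := succ(unit).
Applying the MGU to either side gives f(unit, succ(node(succ(unit), unit))).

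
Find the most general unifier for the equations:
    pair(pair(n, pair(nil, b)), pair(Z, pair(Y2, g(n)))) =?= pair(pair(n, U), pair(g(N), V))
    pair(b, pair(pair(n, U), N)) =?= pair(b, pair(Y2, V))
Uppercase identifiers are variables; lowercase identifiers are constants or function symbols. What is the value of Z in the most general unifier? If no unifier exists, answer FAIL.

Decompose pair/2: pair(n, pair(nil, b)) =?= pair(n, U),  pair(Z, pair(Y2, g(n))) =?= pair(g(N), V).
Decompose pair/2: n =?= n,  pair(nil, b) =?= U.
Delete trivial equation n =?= n.
Bind U := pair(nil, b); substituting into the one remaining equation that mentions U gives: pair(b, pair(pair(n, pair(nil, b)), N)) =?= pair(b, pair(Y2, V)).
Decompose pair/2: Z =?= g(N),  pair(Y2, g(n)) =?= V.
Bind Z := g(N); no other remaining equation mentions Z.
Bind V := pair(Y2, g(n)); substituting into the remaining equation gives: pair(b, pair(pair(n, pair(nil, b)), N)) =?= pair(b, pair(Y2, pair(Y2, g(n)))).
Decompose pair/2: b =?= b,  pair(pair(n, pair(nil, b)), N) =?= pair(Y2, pair(Y2, g(n))).
Delete trivial equation b =?= b.
Decompose pair/2: pair(n, pair(nil, b)) =?= Y2,  N =?= pair(Y2, g(n)).
Bind Y2 := pair(n, pair(nil, b)); substituting into the remaining equation gives: N =?= pair(pair(n, pair(nil, b)), g(n)). Substituting into the earlier binding gives V := pair(pair(n, pair(nil, b)), g(n)).
Bind N := pair(pair(n, pair(nil, b)), g(n)). Substituting into the earlier binding gives Z := g(pair(pair(n, pair(nil, b)), g(n))).
MGU = { U ↦ pair(nil, b), Z ↦ g(pair(pair(n, pair(nil, b)), g(n))), V ↦ pair(pair(n, pair(nil, b)), g(n)), Y2 ↦ pair(n, pair(nil, b)), N ↦ pair(pair(n, pair(nil, b)), g(n)) }, so Z ↦ g(pair(pair(n, pair(nil, b)), g(n))).

g(pair(pair(n, pair(nil, b)), g(n)))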